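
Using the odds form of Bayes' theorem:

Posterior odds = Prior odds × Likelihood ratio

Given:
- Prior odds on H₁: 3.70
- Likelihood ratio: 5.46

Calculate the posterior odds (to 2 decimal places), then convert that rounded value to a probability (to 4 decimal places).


Step 1: Calculate posterior odds
Posterior odds = Prior odds × LR
               = 3.70 × 5.46
               = 20.20

Step 2: Convert to probability
P(H₁|E) = Posterior odds / (1 + Posterior odds)
       = 20.20 / (1 + 20.20)
       = 20.20 / 21.20
       = 0.9528

The evidence increased P(H₁) from 0.7872 to 0.9528.


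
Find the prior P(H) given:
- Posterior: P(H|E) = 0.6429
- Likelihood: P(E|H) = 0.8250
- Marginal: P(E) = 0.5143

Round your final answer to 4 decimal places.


From Bayes' theorem: P(H|E) = P(E|H) × P(H) / P(E)

Rearranging for P(H):
P(H) = P(H|E) × P(E) / P(E|H)
     = 0.6429 × 0.5143 / 0.8250
     = 0.33064347 / 0.8250
     = 0.4008


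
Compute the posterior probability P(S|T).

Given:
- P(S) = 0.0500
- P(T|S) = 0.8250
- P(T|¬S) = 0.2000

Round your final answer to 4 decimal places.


Bayes' theorem: P(S|T) = P(T|S) × P(S) / P(T)

Step 1: Calculate P(T) using law of total probability
P(T) = P(T|S)P(S) + P(T|¬S)P(¬S)
     = 0.8250 × 0.0500 + 0.2000 × 0.9500
     = 0.04125000 + 0.19000000
     = 0.23125000

Step 2: Apply Bayes' theorem
P(S|T) = P(T|S) × P(S) / P(T)
       = 0.04125000 / 0.23125000
       = 0.1784


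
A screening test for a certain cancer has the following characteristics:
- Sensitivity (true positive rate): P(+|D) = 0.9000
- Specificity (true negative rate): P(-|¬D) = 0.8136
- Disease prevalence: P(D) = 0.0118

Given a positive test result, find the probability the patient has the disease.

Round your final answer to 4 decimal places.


Let D = has disease, + = positive test

Given:
- P(D) = 0.0118 (prevalence)
- P(+|D) = 0.9000 (sensitivity)
- P(-|¬D) = 0.8136 (specificity)
- P(+|¬D) = 0.1864 (false positive rate = 1 - specificity)

Step 1: Find P(+)
P(+) = P(+|D)P(D) + P(+|¬D)P(¬D)
     = 0.9000 × 0.0118 + 0.1864 × 0.9882
     = 0.01062000 + 0.18420048
     = 0.19482048

Step 2: Apply Bayes' theorem for P(D|+)
P(D|+) = P(+|D)P(D) / P(+)
       = 0.01062000 / 0.19482048
       = 0.0545


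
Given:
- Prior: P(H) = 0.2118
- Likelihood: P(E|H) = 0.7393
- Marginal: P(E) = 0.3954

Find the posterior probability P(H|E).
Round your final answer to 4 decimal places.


Using Bayes' theorem:

P(H|E) = P(E|H) × P(H) / P(E)
       = 0.7393 × 0.2118 / 0.3954
       = 0.15658374 / 0.3954
       = 0.3960

The evidence strengthens our belief in H.
Prior: 0.2118 → Posterior: 0.3960


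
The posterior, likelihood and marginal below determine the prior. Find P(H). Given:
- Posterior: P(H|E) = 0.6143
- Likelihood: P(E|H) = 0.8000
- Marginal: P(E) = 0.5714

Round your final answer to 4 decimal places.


From Bayes' theorem: P(H|E) = P(E|H) × P(H) / P(E)

Rearranging for P(H):
P(H) = P(H|E) × P(E) / P(E|H)
     = 0.6143 × 0.5714 / 0.8000
     = 0.35101102 / 0.8000
     = 0.4388


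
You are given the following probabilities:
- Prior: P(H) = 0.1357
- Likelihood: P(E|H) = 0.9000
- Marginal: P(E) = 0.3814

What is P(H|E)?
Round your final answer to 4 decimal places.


Using Bayes' theorem:

P(H|E) = P(E|H) × P(H) / P(E)
       = 0.9000 × 0.1357 / 0.3814
       = 0.12213000 / 0.3814
       = 0.3202

The evidence strengthens our belief in H.
Prior: 0.1357 → Posterior: 0.3202


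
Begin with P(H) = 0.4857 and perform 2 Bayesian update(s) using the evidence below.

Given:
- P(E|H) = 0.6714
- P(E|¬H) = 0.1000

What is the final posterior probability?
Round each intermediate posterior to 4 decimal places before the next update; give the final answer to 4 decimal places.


Sequential Bayesian updating:

Initial prior: P(H) = 0.4857

Update 1:
  P(E) = 0.6714 × 0.4857 + 0.1000 × 0.5143 = 0.32609898 + 0.05143000 = 0.37752898
  P(H|E) = 0.32609898 / 0.37752898 = 0.8638

Update 2:
  P(E) = 0.6714 × 0.8638 + 0.1000 × 0.1362 = 0.57995532 + 0.01362000 = 0.59357532
  P(H|E) = 0.57995532 / 0.59357532 = 0.9771

Final posterior: 0.9771


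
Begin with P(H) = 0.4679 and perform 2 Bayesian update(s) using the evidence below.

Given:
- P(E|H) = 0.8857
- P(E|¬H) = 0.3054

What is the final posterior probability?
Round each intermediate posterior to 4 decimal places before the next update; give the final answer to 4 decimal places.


Sequential Bayesian updating:

Initial prior: P(H) = 0.4679

Update 1:
  P(E) = 0.8857 × 0.4679 + 0.3054 × 0.5321 = 0.41441903 + 0.16250334 = 0.57692237
  P(H|E) = 0.41441903 / 0.57692237 = 0.7183

Update 2:
  P(E) = 0.8857 × 0.7183 + 0.3054 × 0.2817 = 0.63619831 + 0.08603118 = 0.72222949
  P(H|E) = 0.63619831 / 0.72222949 = 0.8809

Final posterior: 0.8809


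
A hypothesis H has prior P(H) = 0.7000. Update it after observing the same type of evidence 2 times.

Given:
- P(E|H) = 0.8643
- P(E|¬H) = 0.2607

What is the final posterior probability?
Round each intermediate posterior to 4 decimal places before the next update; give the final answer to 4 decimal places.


Sequential Bayesian updating:

Initial prior: P(H) = 0.7000

Update 1:
  P(E) = 0.8643 × 0.7000 + 0.2607 × 0.3000 = 0.60501000 + 0.07821000 = 0.68322000
  P(H|E) = 0.60501000 / 0.68322000 = 0.8855

Update 2:
  P(E) = 0.8643 × 0.8855 + 0.2607 × 0.1145 = 0.76533765 + 0.02985015 = 0.79518780
  P(H|E) = 0.76533765 / 0.79518780 = 0.9625

Final posterior: 0.9625


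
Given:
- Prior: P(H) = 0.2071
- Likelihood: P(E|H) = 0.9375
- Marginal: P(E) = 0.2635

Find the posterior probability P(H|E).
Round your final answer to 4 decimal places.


Using Bayes' theorem:

P(H|E) = P(E|H) × P(H) / P(E)
       = 0.9375 × 0.2071 / 0.2635
       = 0.19415625 / 0.2635
       = 0.7368

The evidence strengthens our belief in H.
Prior: 0.2071 → Posterior: 0.7368


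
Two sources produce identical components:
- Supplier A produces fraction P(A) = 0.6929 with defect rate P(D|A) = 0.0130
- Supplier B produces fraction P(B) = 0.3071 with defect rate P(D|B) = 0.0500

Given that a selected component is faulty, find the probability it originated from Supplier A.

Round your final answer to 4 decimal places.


Let A = from Supplier A, D = faulty

Given:
- P(A) = 0.6929, P(B) = 0.3071
- P(D|A) = 0.0130, P(D|B) = 0.0500

Step 1: Find P(D)
P(D) = P(D|A)P(A) + P(D|B)P(B)
     = 0.0130 × 0.6929 + 0.0500 × 0.3071
     = 0.00900770 + 0.01535500
     = 0.02436270

Step 2: Apply Bayes' theorem
P(A|D) = P(D|A)P(A) / P(D)
       = 0.00900770 / 0.02436270
       = 0.3697


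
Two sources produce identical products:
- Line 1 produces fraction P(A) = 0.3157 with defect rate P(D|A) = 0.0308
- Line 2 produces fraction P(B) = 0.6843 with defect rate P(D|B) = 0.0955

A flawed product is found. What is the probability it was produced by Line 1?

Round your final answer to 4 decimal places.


Let A = from Line 1, D = flawed

Given:
- P(A) = 0.3157, P(B) = 0.6843
- P(D|A) = 0.0308, P(D|B) = 0.0955

Step 1: Find P(D)
P(D) = P(D|A)P(A) + P(D|B)P(B)
     = 0.0308 × 0.3157 + 0.0955 × 0.6843
     = 0.00972356 + 0.06535065
     = 0.07507421

Step 2: Apply Bayes' theorem
P(A|D) = P(D|A)P(A) / P(D)
       = 0.00972356 / 0.07507421
       = 0.1295


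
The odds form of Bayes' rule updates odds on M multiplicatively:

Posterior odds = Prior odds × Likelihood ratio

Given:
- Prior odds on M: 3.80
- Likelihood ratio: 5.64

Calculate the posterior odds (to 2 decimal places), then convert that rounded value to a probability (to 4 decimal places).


Step 1: Calculate posterior odds
Posterior odds = Prior odds × LR
               = 3.80 × 5.64
               = 21.43

Step 2: Convert to probability
P(M|E) = Posterior odds / (1 + Posterior odds)
       = 21.43 / (1 + 21.43)
       = 21.43 / 22.43
       = 0.9554

The evidence increased P(M) from 0.7917 to 0.9554.


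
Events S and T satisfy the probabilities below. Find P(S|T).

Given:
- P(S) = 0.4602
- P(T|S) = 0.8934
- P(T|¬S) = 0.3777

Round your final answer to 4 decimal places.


Bayes' theorem: P(S|T) = P(T|S) × P(S) / P(T)

Step 1: Calculate P(T) using law of total probability
P(T) = P(T|S)P(S) + P(T|¬S)P(¬S)
     = 0.8934 × 0.4602 + 0.3777 × 0.5398
     = 0.41114268 + 0.20388246
     = 0.61502514

Step 2: Apply Bayes' theorem
P(S|T) = P(T|S) × P(S) / P(T)
       = 0.41114268 / 0.61502514
       = 0.6685


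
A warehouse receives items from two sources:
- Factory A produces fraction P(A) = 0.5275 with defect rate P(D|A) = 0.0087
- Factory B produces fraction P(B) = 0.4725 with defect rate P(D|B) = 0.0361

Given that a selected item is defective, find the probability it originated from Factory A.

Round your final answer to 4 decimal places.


Let A = from Factory A, D = defective

Given:
- P(A) = 0.5275, P(B) = 0.4725
- P(D|A) = 0.0087, P(D|B) = 0.0361

Step 1: Find P(D)
P(D) = P(D|A)P(A) + P(D|B)P(B)
     = 0.0087 × 0.5275 + 0.0361 × 0.4725
     = 0.00458925 + 0.01705725
     = 0.02164650

Step 2: Apply Bayes' theorem
P(A|D) = P(D|A)P(A) / P(D)
       = 0.00458925 / 0.02164650
       = 0.2120


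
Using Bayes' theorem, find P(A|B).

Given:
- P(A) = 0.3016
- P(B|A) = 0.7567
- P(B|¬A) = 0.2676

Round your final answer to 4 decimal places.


Bayes' theorem: P(A|B) = P(B|A) × P(A) / P(B)

Step 1: Calculate P(B) using law of total probability
P(B) = P(B|A)P(A) + P(B|¬A)P(¬A)
     = 0.7567 × 0.3016 + 0.2676 × 0.6984
     = 0.22822072 + 0.18689184
     = 0.41511256

Step 2: Apply Bayes' theorem
P(A|B) = P(B|A) × P(A) / P(B)
       = 0.22822072 / 0.41511256
       = 0.5498


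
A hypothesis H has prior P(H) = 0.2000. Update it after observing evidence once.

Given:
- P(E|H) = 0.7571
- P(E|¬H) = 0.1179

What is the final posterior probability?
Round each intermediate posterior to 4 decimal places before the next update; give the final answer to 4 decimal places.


Sequential Bayesian updating:

Initial prior: P(H) = 0.2000

Update 1:
  P(E) = 0.7571 × 0.2000 + 0.1179 × 0.8000 = 0.15142000 + 0.09432000 = 0.24574000
  P(H|E) = 0.15142000 / 0.24574000 = 0.6162

Final posterior: 0.6162


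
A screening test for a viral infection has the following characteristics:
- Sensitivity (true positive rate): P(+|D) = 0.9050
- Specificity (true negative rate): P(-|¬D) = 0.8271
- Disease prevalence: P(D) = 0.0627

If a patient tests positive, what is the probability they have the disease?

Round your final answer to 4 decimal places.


Let D = has disease, + = positive test

Given:
- P(D) = 0.0627 (prevalence)
- P(+|D) = 0.9050 (sensitivity)
- P(-|¬D) = 0.8271 (specificity)
- P(+|¬D) = 0.1729 (false positive rate = 1 - specificity)

Step 1: Find P(+)
P(+) = P(+|D)P(D) + P(+|¬D)P(¬D)
     = 0.9050 × 0.0627 + 0.1729 × 0.9373
     = 0.05674350 + 0.16205917
     = 0.21880267

Step 2: Apply Bayes' theorem for P(D|+)
P(D|+) = P(+|D)P(D) / P(+)
       = 0.05674350 / 0.21880267
       = 0.2593


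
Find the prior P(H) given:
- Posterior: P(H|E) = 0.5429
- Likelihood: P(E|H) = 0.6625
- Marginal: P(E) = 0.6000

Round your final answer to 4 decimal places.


From Bayes' theorem: P(H|E) = P(E|H) × P(H) / P(E)

Rearranging for P(H):
P(H) = P(H|E) × P(E) / P(E|H)
     = 0.5429 × 0.6000 / 0.6625
     = 0.32574000 / 0.6625
     = 0.4917


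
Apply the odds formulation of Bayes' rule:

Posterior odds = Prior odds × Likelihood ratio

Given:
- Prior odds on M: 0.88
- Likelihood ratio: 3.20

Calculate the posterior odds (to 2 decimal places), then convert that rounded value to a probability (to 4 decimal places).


Step 1: Calculate posterior odds
Posterior odds = Prior odds × LR
               = 0.88 × 3.20
               = 2.82

Step 2: Convert to probability
P(M|E) = Posterior odds / (1 + Posterior odds)
       = 2.82 / (1 + 2.82)
       = 2.82 / 3.82
       = 0.7382

The evidence increased P(M) from 0.4681 to 0.7382.


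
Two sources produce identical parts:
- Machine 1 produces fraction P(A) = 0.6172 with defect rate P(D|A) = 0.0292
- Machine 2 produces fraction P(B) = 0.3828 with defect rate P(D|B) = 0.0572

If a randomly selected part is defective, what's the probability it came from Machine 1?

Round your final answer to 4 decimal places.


Let A = from Machine 1, D = defective

Given:
- P(A) = 0.6172, P(B) = 0.3828
- P(D|A) = 0.0292, P(D|B) = 0.0572

Step 1: Find P(D)
P(D) = P(D|A)P(A) + P(D|B)P(B)
     = 0.0292 × 0.6172 + 0.0572 × 0.3828
     = 0.01802224 + 0.02189616
     = 0.03991840

Step 2: Apply Bayes' theorem
P(A|D) = P(D|A)P(A) / P(D)
       = 0.01802224 / 0.03991840
       = 0.4515


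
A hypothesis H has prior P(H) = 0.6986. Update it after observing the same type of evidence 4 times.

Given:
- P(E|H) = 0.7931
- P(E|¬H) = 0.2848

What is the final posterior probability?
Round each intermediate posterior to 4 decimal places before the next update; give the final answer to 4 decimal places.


Sequential Bayesian updating:

Initial prior: P(H) = 0.6986

Update 1:
  P(E) = 0.7931 × 0.6986 + 0.2848 × 0.3014 = 0.55405966 + 0.08583872 = 0.63989838
  P(H|E) = 0.55405966 / 0.63989838 = 0.8659

Update 2:
  P(E) = 0.7931 × 0.8659 + 0.2848 × 0.1341 = 0.68674529 + 0.03819168 = 0.72493697
  P(H|E) = 0.68674529 / 0.72493697 = 0.9473

Update 3:
  P(E) = 0.7931 × 0.9473 + 0.2848 × 0.0527 = 0.75130363 + 0.01500896 = 0.76631259
  P(H|E) = 0.75130363 / 0.76631259 = 0.9804

Update 4:
  P(E) = 0.7931 × 0.9804 + 0.2848 × 0.0196 = 0.77755524 + 0.00558208 = 0.78313732
  P(H|E) = 0.77755524 / 0.78313732 = 0.9929

Final posterior: 0.9929


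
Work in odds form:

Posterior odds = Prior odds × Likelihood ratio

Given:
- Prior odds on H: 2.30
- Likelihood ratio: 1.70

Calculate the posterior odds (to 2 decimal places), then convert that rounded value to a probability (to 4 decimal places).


Step 1: Calculate posterior odds
Posterior odds = Prior odds × LR
               = 2.30 × 1.70
               = 3.91

Step 2: Convert to probability
P(H|E) = Posterior odds / (1 + Posterior odds)
       = 3.91 / (1 + 3.91)
       = 3.91 / 4.91
       = 0.7963

The evidence increased P(H) from 0.6970 to 0.7963.


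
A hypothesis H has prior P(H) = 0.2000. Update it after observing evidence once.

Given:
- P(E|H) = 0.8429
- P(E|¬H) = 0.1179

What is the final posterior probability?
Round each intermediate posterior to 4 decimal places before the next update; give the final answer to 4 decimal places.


Sequential Bayesian updating:

Initial prior: P(H) = 0.2000

Update 1:
  P(E) = 0.8429 × 0.2000 + 0.1179 × 0.8000 = 0.16858000 + 0.09432000 = 0.26290000
  P(H|E) = 0.16858000 / 0.26290000 = 0.6412

Final posterior: 0.6412


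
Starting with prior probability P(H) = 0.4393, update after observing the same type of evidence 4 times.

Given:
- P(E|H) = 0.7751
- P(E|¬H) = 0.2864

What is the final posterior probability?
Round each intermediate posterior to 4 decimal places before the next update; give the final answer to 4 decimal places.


Sequential Bayesian updating:

Initial prior: P(H) = 0.4393

Update 1:
  P(E) = 0.7751 × 0.4393 + 0.2864 × 0.5607 = 0.34050143 + 0.16058448 = 0.50108591
  P(H|E) = 0.34050143 / 0.50108591 = 0.6795

Update 2:
  P(E) = 0.7751 × 0.6795 + 0.2864 × 0.3205 = 0.52668045 + 0.09179120 = 0.61847165
  P(H|E) = 0.52668045 / 0.61847165 = 0.8516

Update 3:
  P(E) = 0.7751 × 0.8516 + 0.2864 × 0.1484 = 0.66007516 + 0.04250176 = 0.70257692
  P(H|E) = 0.66007516 / 0.70257692 = 0.9395

Update 4:
  P(E) = 0.7751 × 0.9395 + 0.2864 × 0.0605 = 0.72820645 + 0.01732720 = 0.74553365
  P(H|E) = 0.72820645 / 0.74553365 = 0.9768

Final posterior: 0.9768


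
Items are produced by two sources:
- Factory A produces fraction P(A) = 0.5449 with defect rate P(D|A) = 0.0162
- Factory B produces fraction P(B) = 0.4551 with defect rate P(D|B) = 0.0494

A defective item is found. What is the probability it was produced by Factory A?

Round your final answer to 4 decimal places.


Let A = from Factory A, D = defective

Given:
- P(A) = 0.5449, P(B) = 0.4551
- P(D|A) = 0.0162, P(D|B) = 0.0494

Step 1: Find P(D)
P(D) = P(D|A)P(A) + P(D|B)P(B)
     = 0.0162 × 0.5449 + 0.0494 × 0.4551
     = 0.00882738 + 0.02248194
     = 0.03130932

Step 2: Apply Bayes' theorem
P(A|D) = P(D|A)P(A) / P(D)
       = 0.00882738 / 0.03130932
       = 0.2819


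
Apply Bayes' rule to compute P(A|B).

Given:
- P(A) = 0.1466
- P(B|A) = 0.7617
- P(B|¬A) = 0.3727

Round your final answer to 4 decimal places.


Bayes' theorem: P(A|B) = P(B|A) × P(A) / P(B)

Step 1: Calculate P(B) using law of total probability
P(B) = P(B|A)P(A) + P(B|¬A)P(¬A)
     = 0.7617 × 0.1466 + 0.3727 × 0.8534
     = 0.11166522 + 0.31806218
     = 0.42972740

Step 2: Apply Bayes' theorem
P(A|B) = P(B|A) × P(A) / P(B)
       = 0.11166522 / 0.42972740
       = 0.2599


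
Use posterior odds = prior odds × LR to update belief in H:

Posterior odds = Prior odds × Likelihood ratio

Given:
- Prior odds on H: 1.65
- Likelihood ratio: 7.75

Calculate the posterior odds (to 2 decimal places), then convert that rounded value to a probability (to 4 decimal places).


Step 1: Calculate posterior odds
Posterior odds = Prior odds × LR
               = 1.65 × 7.75
               = 12.79

Step 2: Convert to probability
P(H|E) = Posterior odds / (1 + Posterior odds)
       = 12.79 / (1 + 12.79)
       = 12.79 / 13.79
       = 0.9275

The evidence increased P(H) from 0.6226 to 0.9275.


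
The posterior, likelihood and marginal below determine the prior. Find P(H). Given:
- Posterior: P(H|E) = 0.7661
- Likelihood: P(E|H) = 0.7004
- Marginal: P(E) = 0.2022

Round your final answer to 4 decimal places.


From Bayes' theorem: P(H|E) = P(E|H) × P(H) / P(E)

Rearranging for P(H):
P(H) = P(H|E) × P(E) / P(E|H)
     = 0.7661 × 0.2022 / 0.7004
     = 0.15490542 / 0.7004
     = 0.2212


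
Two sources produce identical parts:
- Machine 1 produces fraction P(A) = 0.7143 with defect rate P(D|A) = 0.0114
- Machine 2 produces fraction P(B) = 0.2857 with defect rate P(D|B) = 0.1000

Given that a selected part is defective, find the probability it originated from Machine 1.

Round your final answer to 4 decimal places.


Let A = from Machine 1, D = defective

Given:
- P(A) = 0.7143, P(B) = 0.2857
- P(D|A) = 0.0114, P(D|B) = 0.1000

Step 1: Find P(D)
P(D) = P(D|A)P(A) + P(D|B)P(B)
     = 0.0114 × 0.7143 + 0.1000 × 0.2857
     = 0.00814302 + 0.02857000
     = 0.03671302

Step 2: Apply Bayes' theorem
P(A|D) = P(D|A)P(A) / P(D)
       = 0.00814302 / 0.03671302
       = 0.2218


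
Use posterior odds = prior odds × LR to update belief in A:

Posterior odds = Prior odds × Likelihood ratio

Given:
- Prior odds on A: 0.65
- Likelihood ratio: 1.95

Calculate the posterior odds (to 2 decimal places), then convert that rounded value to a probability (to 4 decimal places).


Step 1: Calculate posterior odds
Posterior odds = Prior odds × LR
               = 0.65 × 1.95
               = 1.27

Step 2: Convert to probability
P(A|E) = Posterior odds / (1 + Posterior odds)
       = 1.27 / (1 + 1.27)
       = 1.27 / 2.27
       = 0.5595

The evidence increased P(A) from 0.3939 to 0.5595.


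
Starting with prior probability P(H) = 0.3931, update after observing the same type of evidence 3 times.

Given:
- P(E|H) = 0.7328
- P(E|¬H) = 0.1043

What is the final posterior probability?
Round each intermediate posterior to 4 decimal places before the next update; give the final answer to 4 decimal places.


Sequential Bayesian updating:

Initial prior: P(H) = 0.3931

Update 1:
  P(E) = 0.7328 × 0.3931 + 0.1043 × 0.6069 = 0.28806368 + 0.06329967 = 0.35136335
  P(H|E) = 0.28806368 / 0.35136335 = 0.8198

Update 2:
  P(E) = 0.7328 × 0.8198 + 0.1043 × 0.1802 = 0.60074944 + 0.01879486 = 0.61954430
  P(H|E) = 0.60074944 / 0.61954430 = 0.9697

Update 3:
  P(E) = 0.7328 × 0.9697 + 0.1043 × 0.0303 = 0.71059616 + 0.00316029 = 0.71375645
  P(H|E) = 0.71059616 / 0.71375645 = 0.9956

Final posterior: 0.9956


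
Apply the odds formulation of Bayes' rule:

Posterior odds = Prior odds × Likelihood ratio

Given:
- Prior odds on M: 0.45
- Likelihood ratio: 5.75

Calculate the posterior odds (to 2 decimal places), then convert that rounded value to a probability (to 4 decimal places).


Step 1: Calculate posterior odds
Posterior odds = Prior odds × LR
               = 0.45 × 5.75
               = 2.59

Step 2: Convert to probability
P(M|E) = Posterior odds / (1 + Posterior odds)
       = 2.59 / (1 + 2.59)
       = 2.59 / 3.59
       = 0.7214

The evidence increased P(M) from 0.3103 to 0.7214.


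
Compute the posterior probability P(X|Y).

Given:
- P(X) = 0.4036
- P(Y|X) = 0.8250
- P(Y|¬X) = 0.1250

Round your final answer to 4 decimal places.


Bayes' theorem: P(X|Y) = P(Y|X) × P(X) / P(Y)

Step 1: Calculate P(Y) using law of total probability
P(Y) = P(Y|X)P(X) + P(Y|¬X)P(¬X)
     = 0.8250 × 0.4036 + 0.1250 × 0.5964
     = 0.33297000 + 0.07455000
     = 0.40752000

Step 2: Apply Bayes' theorem
P(X|Y) = P(Y|X) × P(X) / P(Y)
       = 0.33297000 / 0.40752000
       = 0.8171


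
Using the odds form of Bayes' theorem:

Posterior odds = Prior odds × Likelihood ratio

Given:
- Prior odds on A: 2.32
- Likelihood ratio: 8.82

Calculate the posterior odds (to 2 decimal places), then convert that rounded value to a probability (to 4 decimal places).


Step 1: Calculate posterior odds
Posterior odds = Prior odds × LR
               = 2.32 × 8.82
               = 20.46

Step 2: Convert to probability
P(A|E) = Posterior odds / (1 + Posterior odds)
       = 20.46 / (1 + 20.46)
       = 20.46 / 21.46
       = 0.9534

The evidence increased P(A) from 0.6988 to 0.9534.


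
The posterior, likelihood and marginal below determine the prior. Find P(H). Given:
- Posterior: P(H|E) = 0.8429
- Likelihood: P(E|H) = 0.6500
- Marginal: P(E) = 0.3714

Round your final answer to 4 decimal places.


From Bayes' theorem: P(H|E) = P(E|H) × P(H) / P(E)

Rearranging for P(H):
P(H) = P(H|E) × P(E) / P(E|H)
     = 0.8429 × 0.3714 / 0.6500
     = 0.31305306 / 0.6500
     = 0.4816


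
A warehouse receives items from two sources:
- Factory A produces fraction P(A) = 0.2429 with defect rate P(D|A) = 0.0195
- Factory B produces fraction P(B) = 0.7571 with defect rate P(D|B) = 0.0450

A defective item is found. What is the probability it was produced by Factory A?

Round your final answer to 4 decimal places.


Let A = from Factory A, D = defective

Given:
- P(A) = 0.2429, P(B) = 0.7571
- P(D|A) = 0.0195, P(D|B) = 0.0450

Step 1: Find P(D)
P(D) = P(D|A)P(A) + P(D|B)P(B)
     = 0.0195 × 0.2429 + 0.0450 × 0.7571
     = 0.00473655 + 0.03406950
     = 0.03880605

Step 2: Apply Bayes' theorem
P(A|D) = P(D|A)P(A) / P(D)
       = 0.00473655 / 0.03880605
       = 0.1221


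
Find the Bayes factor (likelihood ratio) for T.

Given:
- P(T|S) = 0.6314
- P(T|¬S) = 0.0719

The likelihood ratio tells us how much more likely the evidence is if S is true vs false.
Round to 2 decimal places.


Likelihood Ratio (LR) = P(T|S) / P(T|¬S)

LR = 0.6314 / 0.0719
   = 8.78

The evidence is 8.78 times more likely if S is true than if S is false.
Because LR exceeds 1, T is evidence for S.


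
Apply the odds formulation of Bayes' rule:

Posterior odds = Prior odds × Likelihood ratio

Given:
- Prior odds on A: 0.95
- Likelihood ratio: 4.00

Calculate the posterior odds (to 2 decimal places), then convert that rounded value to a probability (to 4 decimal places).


Step 1: Calculate posterior odds
Posterior odds = Prior odds × LR
               = 0.95 × 4.00
               = 3.80

Step 2: Convert to probability
P(A|E) = Posterior odds / (1 + Posterior odds)
       = 3.80 / (1 + 3.80)
       = 3.80 / 4.80
       = 0.7917

The evidence increased P(A) from 0.4872 to 0.7917.


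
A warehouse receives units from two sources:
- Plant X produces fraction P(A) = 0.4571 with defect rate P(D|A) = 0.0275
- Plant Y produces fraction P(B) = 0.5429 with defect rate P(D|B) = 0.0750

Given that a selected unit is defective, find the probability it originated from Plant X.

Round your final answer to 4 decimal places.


Let A = from Plant X, D = defective

Given:
- P(A) = 0.4571, P(B) = 0.5429
- P(D|A) = 0.0275, P(D|B) = 0.0750

Step 1: Find P(D)
P(D) = P(D|A)P(A) + P(D|B)P(B)
     = 0.0275 × 0.4571 + 0.0750 × 0.5429
     = 0.01257025 + 0.04071750
     = 0.05328775

Step 2: Apply Bayes' theorem
P(A|D) = P(D|A)P(A) / P(D)
       = 0.01257025 / 0.05328775
       = 0.2359


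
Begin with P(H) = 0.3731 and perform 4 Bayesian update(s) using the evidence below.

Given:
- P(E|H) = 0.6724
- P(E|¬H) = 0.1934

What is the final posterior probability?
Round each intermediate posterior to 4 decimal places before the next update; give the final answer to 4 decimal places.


Sequential Bayesian updating:

Initial prior: P(H) = 0.3731

Update 1:
  P(E) = 0.6724 × 0.3731 + 0.1934 × 0.6269 = 0.25087244 + 0.12124246 = 0.37211490
  P(H|E) = 0.25087244 / 0.37211490 = 0.6742

Update 2:
  P(E) = 0.6724 × 0.6742 + 0.1934 × 0.3258 = 0.45333208 + 0.06300972 = 0.51634180
  P(H|E) = 0.45333208 / 0.51634180 = 0.8780

Update 3:
  P(E) = 0.6724 × 0.8780 + 0.1934 × 0.1220 = 0.59036720 + 0.02359480 = 0.61396200
  P(H|E) = 0.59036720 / 0.61396200 = 0.9616

Update 4:
  P(E) = 0.6724 × 0.9616 + 0.1934 × 0.0384 = 0.64657984 + 0.00742656 = 0.65400640
  P(H|E) = 0.64657984 / 0.65400640 = 0.9886

Final posterior: 0.9886


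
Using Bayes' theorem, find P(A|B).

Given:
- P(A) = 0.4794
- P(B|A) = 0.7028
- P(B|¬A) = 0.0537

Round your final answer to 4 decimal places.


Bayes' theorem: P(A|B) = P(B|A) × P(A) / P(B)

Step 1: Calculate P(B) using law of total probability
P(B) = P(B|A)P(A) + P(B|¬A)P(¬A)
     = 0.7028 × 0.4794 + 0.0537 × 0.5206
     = 0.33692232 + 0.02795622
     = 0.36487854

Step 2: Apply Bayes' theorem
P(A|B) = P(B|A) × P(A) / P(B)
       = 0.33692232 / 0.36487854
       = 0.9234


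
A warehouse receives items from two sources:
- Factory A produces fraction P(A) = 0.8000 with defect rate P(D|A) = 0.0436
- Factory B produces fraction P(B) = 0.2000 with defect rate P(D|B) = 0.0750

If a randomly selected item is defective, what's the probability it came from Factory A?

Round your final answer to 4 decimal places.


Let A = from Factory A, D = defective

Given:
- P(A) = 0.8000, P(B) = 0.2000
- P(D|A) = 0.0436, P(D|B) = 0.0750

Step 1: Find P(D)
P(D) = P(D|A)P(A) + P(D|B)P(B)
     = 0.0436 × 0.8000 + 0.0750 × 0.2000
     = 0.03488000 + 0.01500000
     = 0.04988000

Step 2: Apply Bayes' theorem
P(A|D) = P(D|A)P(A) / P(D)
       = 0.03488000 / 0.04988000
       = 0.6993


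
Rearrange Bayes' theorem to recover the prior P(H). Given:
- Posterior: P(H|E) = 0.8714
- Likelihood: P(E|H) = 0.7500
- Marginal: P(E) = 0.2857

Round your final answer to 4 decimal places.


From Bayes' theorem: P(H|E) = P(E|H) × P(H) / P(E)

Rearranging for P(H):
P(H) = P(H|E) × P(E) / P(E|H)
     = 0.8714 × 0.2857 / 0.7500
     = 0.24895898 / 0.7500
     = 0.3319


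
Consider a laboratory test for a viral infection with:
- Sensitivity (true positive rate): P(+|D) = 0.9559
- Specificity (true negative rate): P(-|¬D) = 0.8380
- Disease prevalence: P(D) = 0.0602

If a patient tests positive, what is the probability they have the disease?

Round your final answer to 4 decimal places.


Let D = has disease, + = positive test

Given:
- P(D) = 0.0602 (prevalence)
- P(+|D) = 0.9559 (sensitivity)
- P(-|¬D) = 0.8380 (specificity)
- P(+|¬D) = 0.1620 (false positive rate = 1 - specificity)

Step 1: Find P(+)
P(+) = P(+|D)P(D) + P(+|¬D)P(¬D)
     = 0.9559 × 0.0602 + 0.1620 × 0.9398
     = 0.05754518 + 0.15224760
     = 0.20979278

Step 2: Apply Bayes' theorem for P(D|+)
P(D|+) = P(+|D)P(D) / P(+)
       = 0.05754518 / 0.20979278
       = 0.2743


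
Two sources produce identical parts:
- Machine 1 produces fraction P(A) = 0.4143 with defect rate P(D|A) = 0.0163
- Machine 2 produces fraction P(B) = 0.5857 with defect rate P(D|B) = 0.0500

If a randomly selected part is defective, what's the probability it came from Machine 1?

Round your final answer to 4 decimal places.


Let A = from Machine 1, D = defective

Given:
- P(A) = 0.4143, P(B) = 0.5857
- P(D|A) = 0.0163, P(D|B) = 0.0500

Step 1: Find P(D)
P(D) = P(D|A)P(A) + P(D|B)P(B)
     = 0.0163 × 0.4143 + 0.0500 × 0.5857
     = 0.00675309 + 0.02928500
     = 0.03603809

Step 2: Apply Bayes' theorem
P(A|D) = P(D|A)P(A) / P(D)
       = 0.00675309 / 0.03603809
       = 0.1874


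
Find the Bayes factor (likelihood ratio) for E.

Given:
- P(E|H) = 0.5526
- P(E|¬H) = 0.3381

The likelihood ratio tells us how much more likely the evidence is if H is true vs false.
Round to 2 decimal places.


Likelihood Ratio (LR) = P(E|H) / P(E|¬H)

LR = 0.5526 / 0.3381
   = 1.63

The evidence is 1.63 times more likely if H is true than if H is false.
LR > 1, so observing E raises the odds in favor of H.


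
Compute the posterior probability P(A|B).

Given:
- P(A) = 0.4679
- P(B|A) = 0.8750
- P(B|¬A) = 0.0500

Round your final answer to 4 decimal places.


Bayes' theorem: P(A|B) = P(B|A) × P(A) / P(B)

Step 1: Calculate P(B) using law of total probability
P(B) = P(B|A)P(A) + P(B|¬A)P(¬A)
     = 0.8750 × 0.4679 + 0.0500 × 0.5321
     = 0.40941250 + 0.02660500
     = 0.43601750

Step 2: Apply Bayes' theorem
P(A|B) = P(B|A) × P(A) / P(B)
       = 0.40941250 / 0.43601750
       = 0.9390


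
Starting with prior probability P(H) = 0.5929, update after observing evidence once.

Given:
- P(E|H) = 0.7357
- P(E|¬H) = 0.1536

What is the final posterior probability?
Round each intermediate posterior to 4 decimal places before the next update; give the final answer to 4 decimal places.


Sequential Bayesian updating:

Initial prior: P(H) = 0.5929

Update 1:
  P(E) = 0.7357 × 0.5929 + 0.1536 × 0.4071 = 0.43619653 + 0.06253056 = 0.49872709
  P(H|E) = 0.43619653 / 0.49872709 = 0.8746

Final posterior: 0.8746


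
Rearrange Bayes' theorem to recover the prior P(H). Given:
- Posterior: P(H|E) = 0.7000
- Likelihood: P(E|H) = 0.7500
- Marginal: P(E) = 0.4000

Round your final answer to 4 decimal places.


From Bayes' theorem: P(H|E) = P(E|H) × P(H) / P(E)

Rearranging for P(H):
P(H) = P(H|E) × P(E) / P(E|H)
     = 0.7000 × 0.4000 / 0.7500
     = 0.28000000 / 0.7500
     = 0.3733


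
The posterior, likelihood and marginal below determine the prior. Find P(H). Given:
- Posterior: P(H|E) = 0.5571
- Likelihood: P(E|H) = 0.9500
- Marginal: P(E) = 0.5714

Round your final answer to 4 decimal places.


From Bayes' theorem: P(H|E) = P(E|H) × P(H) / P(E)

Rearranging for P(H):
P(H) = P(H|E) × P(E) / P(E|H)
     = 0.5571 × 0.5714 / 0.9500
     = 0.31832694 / 0.9500
     = 0.3351


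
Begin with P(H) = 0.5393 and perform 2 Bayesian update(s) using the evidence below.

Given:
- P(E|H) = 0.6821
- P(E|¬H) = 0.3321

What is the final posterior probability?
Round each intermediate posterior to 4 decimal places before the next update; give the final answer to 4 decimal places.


Sequential Bayesian updating:

Initial prior: P(H) = 0.5393

Update 1:
  P(E) = 0.6821 × 0.5393 + 0.3321 × 0.4607 = 0.36785653 + 0.15299847 = 0.52085500
  P(H|E) = 0.36785653 / 0.52085500 = 0.7063

Update 2:
  P(E) = 0.6821 × 0.7063 + 0.3321 × 0.2937 = 0.48176723 + 0.09753777 = 0.57930500
  P(H|E) = 0.48176723 / 0.57930500 = 0.8316

Final posterior: 0.8316


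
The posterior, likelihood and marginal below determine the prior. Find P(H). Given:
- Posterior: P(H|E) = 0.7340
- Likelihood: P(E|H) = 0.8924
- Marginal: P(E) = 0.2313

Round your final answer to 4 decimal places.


From Bayes' theorem: P(H|E) = P(E|H) × P(H) / P(E)

Rearranging for P(H):
P(H) = P(H|E) × P(E) / P(E|H)
     = 0.7340 × 0.2313 / 0.8924
     = 0.16977420 / 0.8924
     = 0.1902


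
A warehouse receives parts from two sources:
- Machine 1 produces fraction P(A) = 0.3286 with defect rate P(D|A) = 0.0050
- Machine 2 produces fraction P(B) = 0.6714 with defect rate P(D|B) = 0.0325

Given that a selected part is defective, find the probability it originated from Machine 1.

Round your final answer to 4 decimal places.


Let A = from Machine 1, D = defective

Given:
- P(A) = 0.3286, P(B) = 0.6714
- P(D|A) = 0.0050, P(D|B) = 0.0325

Step 1: Find P(D)
P(D) = P(D|A)P(A) + P(D|B)P(B)
     = 0.0050 × 0.3286 + 0.0325 × 0.6714
     = 0.00164300 + 0.02182050
     = 0.02346350

Step 2: Apply Bayes' theorem
P(A|D) = P(D|A)P(A) / P(D)
       = 0.00164300 / 0.02346350
       = 0.0700


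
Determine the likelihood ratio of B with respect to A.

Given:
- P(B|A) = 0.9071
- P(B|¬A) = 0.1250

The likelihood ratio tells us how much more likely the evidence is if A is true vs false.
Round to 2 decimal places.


Likelihood Ratio (LR) = P(B|A) / P(B|¬A)

LR = 0.9071 / 0.1250
   = 7.26

The evidence is 7.26 times more likely if A is true than if A is false.
LR > 1, so observing B raises the odds in favor of A.


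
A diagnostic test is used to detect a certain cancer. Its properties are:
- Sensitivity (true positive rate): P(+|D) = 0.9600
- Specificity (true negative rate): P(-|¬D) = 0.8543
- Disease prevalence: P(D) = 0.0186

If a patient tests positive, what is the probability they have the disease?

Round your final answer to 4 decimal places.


Let D = has disease, + = positive test

Given:
- P(D) = 0.0186 (prevalence)
- P(+|D) = 0.9600 (sensitivity)
- P(-|¬D) = 0.8543 (specificity)
- P(+|¬D) = 0.1457 (false positive rate = 1 - specificity)

Step 1: Find P(+)
P(+) = P(+|D)P(D) + P(+|¬D)P(¬D)
     = 0.9600 × 0.0186 + 0.1457 × 0.9814
     = 0.01785600 + 0.14298998
     = 0.16084598

Step 2: Apply Bayes' theorem for P(D|+)
P(D|+) = P(+|D)P(D) / P(+)
       = 0.01785600 / 0.16084598
       = 0.1110


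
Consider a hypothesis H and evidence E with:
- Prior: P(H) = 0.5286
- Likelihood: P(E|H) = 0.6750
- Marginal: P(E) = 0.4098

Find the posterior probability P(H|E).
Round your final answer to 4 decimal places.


Using Bayes' theorem:

P(H|E) = P(E|H) × P(H) / P(E)
       = 0.6750 × 0.5286 / 0.4098
       = 0.35680500 / 0.4098
       = 0.8707

The evidence strengthens our belief in H.
Prior: 0.5286 → Posterior: 0.8707


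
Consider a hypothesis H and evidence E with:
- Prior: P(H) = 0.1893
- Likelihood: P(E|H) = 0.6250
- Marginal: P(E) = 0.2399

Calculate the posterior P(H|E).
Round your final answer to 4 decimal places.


Using Bayes' theorem:

P(H|E) = P(E|H) × P(H) / P(E)
       = 0.6250 × 0.1893 / 0.2399
       = 0.11831250 / 0.2399
       = 0.4932

The evidence strengthens our belief in H.
Prior: 0.1893 → Posterior: 0.4932


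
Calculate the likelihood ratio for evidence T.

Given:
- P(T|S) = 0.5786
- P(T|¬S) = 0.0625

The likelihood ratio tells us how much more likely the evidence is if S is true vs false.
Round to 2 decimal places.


Likelihood Ratio (LR) = P(T|S) / P(T|¬S)

LR = 0.5786 / 0.0625
   = 9.26

The evidence is 9.26 times more likely if S is true than if S is false.
Because LR exceeds 1, T is evidence for S.


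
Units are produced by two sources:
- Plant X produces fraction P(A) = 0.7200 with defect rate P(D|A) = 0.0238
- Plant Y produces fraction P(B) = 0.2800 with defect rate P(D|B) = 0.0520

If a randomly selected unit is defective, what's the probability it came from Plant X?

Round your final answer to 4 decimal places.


Let A = from Plant X, D = defective

Given:
- P(A) = 0.7200, P(B) = 0.2800
- P(D|A) = 0.0238, P(D|B) = 0.0520

Step 1: Find P(D)
P(D) = P(D|A)P(A) + P(D|B)P(B)
     = 0.0238 × 0.7200 + 0.0520 × 0.2800
     = 0.01713600 + 0.01456000
     = 0.03169600

Step 2: Apply Bayes' theorem
P(A|D) = P(D|A)P(A) / P(D)
       = 0.01713600 / 0.03169600
       = 0.5406


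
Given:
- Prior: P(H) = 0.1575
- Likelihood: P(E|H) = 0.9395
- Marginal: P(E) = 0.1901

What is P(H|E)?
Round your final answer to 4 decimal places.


Using Bayes' theorem:

P(H|E) = P(E|H) × P(H) / P(E)
       = 0.9395 × 0.1575 / 0.1901
       = 0.14797125 / 0.1901
       = 0.7784

The evidence strengthens our belief in H.
Prior: 0.1575 → Posterior: 0.7784


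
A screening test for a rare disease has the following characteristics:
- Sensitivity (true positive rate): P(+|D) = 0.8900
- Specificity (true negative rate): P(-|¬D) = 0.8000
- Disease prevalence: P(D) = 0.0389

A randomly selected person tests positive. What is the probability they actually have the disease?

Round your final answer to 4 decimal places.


Let D = has disease, + = positive test

Given:
- P(D) = 0.0389 (prevalence)
- P(+|D) = 0.8900 (sensitivity)
- P(-|¬D) = 0.8000 (specificity)
- P(+|¬D) = 0.2000 (false positive rate = 1 - specificity)

Step 1: Find P(+)
P(+) = P(+|D)P(D) + P(+|¬D)P(¬D)
     = 0.8900 × 0.0389 + 0.2000 × 0.9611
     = 0.03462100 + 0.19222000
     = 0.22684100

Step 2: Apply Bayes' theorem for P(D|+)
P(D|+) = P(+|D)P(D) / P(+)
       = 0.03462100 / 0.22684100
       = 0.1526


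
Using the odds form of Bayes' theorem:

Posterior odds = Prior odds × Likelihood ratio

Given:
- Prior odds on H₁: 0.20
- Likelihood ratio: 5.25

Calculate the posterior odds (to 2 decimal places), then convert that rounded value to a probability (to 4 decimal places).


Step 1: Calculate posterior odds
Posterior odds = Prior odds × LR
               = 0.20 × 5.25
               = 1.05

Step 2: Convert to probability
P(H₁|E) = Posterior odds / (1 + Posterior odds)
       = 1.05 / (1 + 1.05)
       = 1.05 / 2.05
       = 0.5122

The evidence increased P(H₁) from 0.1667 to 0.5122.


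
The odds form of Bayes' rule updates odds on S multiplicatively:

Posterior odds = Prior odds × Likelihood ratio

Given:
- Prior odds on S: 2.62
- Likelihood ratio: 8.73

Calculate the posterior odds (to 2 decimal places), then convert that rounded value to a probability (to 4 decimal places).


Step 1: Calculate posterior odds
Posterior odds = Prior odds × LR
               = 2.62 × 8.73
               = 22.87

Step 2: Convert to probability
P(S|E) = Posterior odds / (1 + Posterior odds)
       = 22.87 / (1 + 22.87)
       = 22.87 / 23.87
       = 0.9581

The evidence increased P(S) from 0.7238 to 0.9581.


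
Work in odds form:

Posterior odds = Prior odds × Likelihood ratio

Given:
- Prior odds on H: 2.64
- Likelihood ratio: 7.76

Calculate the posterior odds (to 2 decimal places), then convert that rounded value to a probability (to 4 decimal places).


Step 1: Calculate posterior odds
Posterior odds = Prior odds × LR
               = 2.64 × 7.76
               = 20.49

Step 2: Convert to probability
P(H|E) = Posterior odds / (1 + Posterior odds)
       = 20.49 / (1 + 20.49)
       = 20.49 / 21.49
       = 0.9535

The evidence increased P(H) from 0.7253 to 0.9535.


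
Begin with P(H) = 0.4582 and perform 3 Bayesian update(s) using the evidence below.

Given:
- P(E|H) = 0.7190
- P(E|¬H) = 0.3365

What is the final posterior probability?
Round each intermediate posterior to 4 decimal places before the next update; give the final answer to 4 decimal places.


Sequential Bayesian updating:

Initial prior: P(H) = 0.4582

Update 1:
  P(E) = 0.7190 × 0.4582 + 0.3365 × 0.5418 = 0.32944580 + 0.18231570 = 0.51176150
  P(H|E) = 0.32944580 / 0.51176150 = 0.6437

Update 2:
  P(E) = 0.7190 × 0.6437 + 0.3365 × 0.3563 = 0.46282030 + 0.11989495 = 0.58271525
  P(H|E) = 0.46282030 / 0.58271525 = 0.7942

Update 3:
  P(E) = 0.7190 × 0.7942 + 0.3365 × 0.2058 = 0.57102980 + 0.06925170 = 0.64028150
  P(H|E) = 0.57102980 / 0.64028150 = 0.8918

Final posterior: 0.8918


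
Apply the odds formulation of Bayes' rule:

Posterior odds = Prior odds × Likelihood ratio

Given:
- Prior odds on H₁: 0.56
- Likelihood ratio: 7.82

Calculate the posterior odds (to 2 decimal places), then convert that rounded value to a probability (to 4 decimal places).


Step 1: Calculate posterior odds
Posterior odds = Prior odds × LR
               = 0.56 × 7.82
               = 4.38

Step 2: Convert to probability
P(H₁|E) = Posterior odds / (1 + Posterior odds)
       = 4.38 / (1 + 4.38)
       = 4.38 / 5.38
       = 0.8141

The evidence increased P(H₁) from 0.3590 to 0.8141.


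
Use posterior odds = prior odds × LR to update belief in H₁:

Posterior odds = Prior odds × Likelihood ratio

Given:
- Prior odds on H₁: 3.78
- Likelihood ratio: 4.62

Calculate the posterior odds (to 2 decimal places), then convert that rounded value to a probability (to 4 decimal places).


Step 1: Calculate posterior odds
Posterior odds = Prior odds × LR
               = 3.78 × 4.62
               = 17.46

Step 2: Convert to probability
P(H₁|E) = Posterior odds / (1 + Posterior odds)
       = 17.46 / (1 + 17.46)
       = 17.46 / 18.46
       = 0.9458

The evidence increased P(H₁) from 0.7908 to 0.9458.
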